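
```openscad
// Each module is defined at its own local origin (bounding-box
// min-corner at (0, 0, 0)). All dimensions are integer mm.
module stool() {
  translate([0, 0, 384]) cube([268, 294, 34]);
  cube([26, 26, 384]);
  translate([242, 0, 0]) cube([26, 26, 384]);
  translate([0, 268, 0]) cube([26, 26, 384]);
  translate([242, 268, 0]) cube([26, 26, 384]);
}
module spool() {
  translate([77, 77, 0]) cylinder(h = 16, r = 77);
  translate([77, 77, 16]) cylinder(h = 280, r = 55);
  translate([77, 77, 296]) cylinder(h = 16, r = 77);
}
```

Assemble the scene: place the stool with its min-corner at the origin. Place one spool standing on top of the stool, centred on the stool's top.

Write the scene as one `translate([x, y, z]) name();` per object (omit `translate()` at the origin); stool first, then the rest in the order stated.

stool();
translate([57, 70, 418]) spool();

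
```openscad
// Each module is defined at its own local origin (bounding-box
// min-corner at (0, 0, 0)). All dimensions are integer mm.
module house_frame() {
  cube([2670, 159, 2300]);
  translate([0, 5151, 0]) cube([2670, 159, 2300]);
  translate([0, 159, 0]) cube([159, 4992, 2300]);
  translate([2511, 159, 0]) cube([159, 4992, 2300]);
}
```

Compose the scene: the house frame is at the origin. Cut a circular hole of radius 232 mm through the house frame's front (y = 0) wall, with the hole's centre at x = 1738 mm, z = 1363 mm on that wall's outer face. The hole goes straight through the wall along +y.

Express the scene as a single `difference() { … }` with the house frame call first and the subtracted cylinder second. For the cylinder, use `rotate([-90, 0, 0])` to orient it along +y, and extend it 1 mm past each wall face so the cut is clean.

difference() {
  house_frame();
  translate([1738, -1, 1363]) rotate([-90, 0, 0]) cylinder(h = 161, r = 232);
}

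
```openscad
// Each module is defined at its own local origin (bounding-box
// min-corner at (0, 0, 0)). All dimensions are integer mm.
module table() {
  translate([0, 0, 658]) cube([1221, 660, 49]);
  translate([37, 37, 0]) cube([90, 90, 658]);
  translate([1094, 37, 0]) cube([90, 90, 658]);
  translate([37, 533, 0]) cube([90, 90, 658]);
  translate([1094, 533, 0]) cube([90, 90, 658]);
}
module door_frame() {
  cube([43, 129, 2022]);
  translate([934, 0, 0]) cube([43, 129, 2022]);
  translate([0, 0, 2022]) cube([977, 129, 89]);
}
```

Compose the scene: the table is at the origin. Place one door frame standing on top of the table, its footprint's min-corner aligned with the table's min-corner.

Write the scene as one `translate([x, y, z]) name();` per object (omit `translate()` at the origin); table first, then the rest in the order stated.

table();
translate([0, 0, 707]) door_frame();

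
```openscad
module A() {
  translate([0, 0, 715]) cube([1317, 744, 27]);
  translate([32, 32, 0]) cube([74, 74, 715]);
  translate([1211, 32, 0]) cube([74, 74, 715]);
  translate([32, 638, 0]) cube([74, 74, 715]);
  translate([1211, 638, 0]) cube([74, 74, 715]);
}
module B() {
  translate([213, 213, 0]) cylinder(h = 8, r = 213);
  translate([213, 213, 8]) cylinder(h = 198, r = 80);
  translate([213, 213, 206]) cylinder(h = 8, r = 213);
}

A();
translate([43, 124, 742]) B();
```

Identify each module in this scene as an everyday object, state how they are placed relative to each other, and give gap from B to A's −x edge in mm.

A is a table. B is a spool. The spool is on top of the table. The gap from the spool to the table's −x edge is 43 mm.

The spool's min-x is at 43; the table's min-x is 0; gap = 43 mm.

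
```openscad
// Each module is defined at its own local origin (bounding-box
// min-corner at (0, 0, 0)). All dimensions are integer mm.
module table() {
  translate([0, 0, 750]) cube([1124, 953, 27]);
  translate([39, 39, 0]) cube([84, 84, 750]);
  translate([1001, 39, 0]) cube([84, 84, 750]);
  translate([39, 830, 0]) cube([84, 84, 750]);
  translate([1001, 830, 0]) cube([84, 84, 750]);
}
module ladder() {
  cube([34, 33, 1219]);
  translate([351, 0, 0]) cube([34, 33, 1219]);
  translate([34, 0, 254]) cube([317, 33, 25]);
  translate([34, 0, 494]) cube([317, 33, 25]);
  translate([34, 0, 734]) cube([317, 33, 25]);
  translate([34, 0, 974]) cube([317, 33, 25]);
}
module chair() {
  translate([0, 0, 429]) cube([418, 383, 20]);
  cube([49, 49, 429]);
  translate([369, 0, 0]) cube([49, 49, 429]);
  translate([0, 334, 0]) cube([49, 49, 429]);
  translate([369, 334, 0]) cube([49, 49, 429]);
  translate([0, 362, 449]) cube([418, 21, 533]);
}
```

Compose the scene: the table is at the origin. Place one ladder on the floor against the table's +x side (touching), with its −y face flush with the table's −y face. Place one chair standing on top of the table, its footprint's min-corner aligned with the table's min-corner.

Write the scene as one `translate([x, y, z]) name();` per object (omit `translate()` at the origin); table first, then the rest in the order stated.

table();
translate([1124, 0, 0]) ladder();
translate([0, 0, 777]) chair();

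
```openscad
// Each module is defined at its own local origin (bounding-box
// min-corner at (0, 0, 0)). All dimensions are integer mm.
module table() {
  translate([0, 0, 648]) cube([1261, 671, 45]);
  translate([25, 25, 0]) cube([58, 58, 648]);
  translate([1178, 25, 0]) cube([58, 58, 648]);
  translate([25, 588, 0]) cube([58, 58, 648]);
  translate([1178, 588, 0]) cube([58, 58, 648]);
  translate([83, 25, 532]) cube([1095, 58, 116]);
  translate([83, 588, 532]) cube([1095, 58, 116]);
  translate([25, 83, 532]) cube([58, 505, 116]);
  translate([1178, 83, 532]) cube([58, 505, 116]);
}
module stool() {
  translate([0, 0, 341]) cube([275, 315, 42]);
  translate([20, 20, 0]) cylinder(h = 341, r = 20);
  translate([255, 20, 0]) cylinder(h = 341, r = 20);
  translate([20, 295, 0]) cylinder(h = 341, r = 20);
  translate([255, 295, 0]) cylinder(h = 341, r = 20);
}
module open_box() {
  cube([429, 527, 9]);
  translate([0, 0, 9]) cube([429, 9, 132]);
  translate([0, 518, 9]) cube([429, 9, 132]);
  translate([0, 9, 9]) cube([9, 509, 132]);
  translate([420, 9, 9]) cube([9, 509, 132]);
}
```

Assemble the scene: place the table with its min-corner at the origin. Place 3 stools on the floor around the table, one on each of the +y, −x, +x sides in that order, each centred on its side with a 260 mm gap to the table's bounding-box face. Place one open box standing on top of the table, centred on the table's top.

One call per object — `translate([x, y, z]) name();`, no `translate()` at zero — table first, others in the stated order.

table();
translate([493, 931, 0]) stool();
translate([-535, 178, 0]) stool();
translate([1521, 178, 0]) stool();
translate([416, 72, 693]) open_box();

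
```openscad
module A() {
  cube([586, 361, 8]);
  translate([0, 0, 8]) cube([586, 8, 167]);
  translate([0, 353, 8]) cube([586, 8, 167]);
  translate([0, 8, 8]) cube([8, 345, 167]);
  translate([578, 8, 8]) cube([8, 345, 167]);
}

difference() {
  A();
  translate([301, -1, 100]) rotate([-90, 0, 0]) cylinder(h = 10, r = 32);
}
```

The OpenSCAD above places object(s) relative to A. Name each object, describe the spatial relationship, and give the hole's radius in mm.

A is an open box. The open box has a circular hole through its front wall. The hole's radius is 32 mm.

The subtracted cylinder has r = 32 mm.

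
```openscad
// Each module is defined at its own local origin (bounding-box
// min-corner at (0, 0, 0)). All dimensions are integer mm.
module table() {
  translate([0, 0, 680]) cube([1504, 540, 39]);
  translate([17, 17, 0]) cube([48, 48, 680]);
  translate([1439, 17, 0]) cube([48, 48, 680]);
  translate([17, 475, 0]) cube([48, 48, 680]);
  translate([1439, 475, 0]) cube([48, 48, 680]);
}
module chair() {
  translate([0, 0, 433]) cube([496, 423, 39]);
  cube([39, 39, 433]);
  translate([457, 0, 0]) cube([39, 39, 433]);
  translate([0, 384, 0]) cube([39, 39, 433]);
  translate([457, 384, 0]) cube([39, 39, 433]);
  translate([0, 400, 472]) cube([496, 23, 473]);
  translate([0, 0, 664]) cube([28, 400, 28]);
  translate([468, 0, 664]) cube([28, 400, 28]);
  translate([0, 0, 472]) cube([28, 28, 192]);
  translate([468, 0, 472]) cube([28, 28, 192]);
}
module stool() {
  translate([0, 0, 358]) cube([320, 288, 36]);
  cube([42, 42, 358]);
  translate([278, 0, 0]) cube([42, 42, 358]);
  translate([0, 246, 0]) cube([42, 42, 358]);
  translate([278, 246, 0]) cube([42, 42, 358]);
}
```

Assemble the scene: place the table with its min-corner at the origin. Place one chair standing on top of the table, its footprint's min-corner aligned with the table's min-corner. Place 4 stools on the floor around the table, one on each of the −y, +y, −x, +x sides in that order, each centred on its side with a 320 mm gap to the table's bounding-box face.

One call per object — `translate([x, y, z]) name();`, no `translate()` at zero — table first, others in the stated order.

table();
translate([0, 0, 719]) chair();
translate([592, -608, 0]) stool();
translate([592, 860, 0]) stool();
translate([-640, 126, 0]) stool();
translate([1824, 126, 0]) stool();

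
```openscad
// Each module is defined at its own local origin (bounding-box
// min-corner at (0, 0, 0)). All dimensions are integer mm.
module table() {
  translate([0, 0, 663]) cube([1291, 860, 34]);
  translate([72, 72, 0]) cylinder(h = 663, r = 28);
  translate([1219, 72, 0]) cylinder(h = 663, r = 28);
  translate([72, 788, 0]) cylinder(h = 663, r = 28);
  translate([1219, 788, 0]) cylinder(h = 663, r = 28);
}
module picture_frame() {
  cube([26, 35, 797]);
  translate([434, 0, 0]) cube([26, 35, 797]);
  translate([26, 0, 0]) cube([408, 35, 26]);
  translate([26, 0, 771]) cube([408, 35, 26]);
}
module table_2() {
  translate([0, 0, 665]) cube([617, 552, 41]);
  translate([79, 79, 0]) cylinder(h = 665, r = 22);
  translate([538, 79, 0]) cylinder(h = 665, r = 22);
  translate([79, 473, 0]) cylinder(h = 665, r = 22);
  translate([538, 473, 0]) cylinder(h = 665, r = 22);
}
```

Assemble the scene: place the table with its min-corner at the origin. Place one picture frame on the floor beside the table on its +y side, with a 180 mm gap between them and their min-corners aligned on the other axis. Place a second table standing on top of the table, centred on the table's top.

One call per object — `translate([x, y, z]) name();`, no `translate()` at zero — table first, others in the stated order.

table();
translate([0, 1040, 0]) picture_frame();
translate([337, 154, 697]) table_2();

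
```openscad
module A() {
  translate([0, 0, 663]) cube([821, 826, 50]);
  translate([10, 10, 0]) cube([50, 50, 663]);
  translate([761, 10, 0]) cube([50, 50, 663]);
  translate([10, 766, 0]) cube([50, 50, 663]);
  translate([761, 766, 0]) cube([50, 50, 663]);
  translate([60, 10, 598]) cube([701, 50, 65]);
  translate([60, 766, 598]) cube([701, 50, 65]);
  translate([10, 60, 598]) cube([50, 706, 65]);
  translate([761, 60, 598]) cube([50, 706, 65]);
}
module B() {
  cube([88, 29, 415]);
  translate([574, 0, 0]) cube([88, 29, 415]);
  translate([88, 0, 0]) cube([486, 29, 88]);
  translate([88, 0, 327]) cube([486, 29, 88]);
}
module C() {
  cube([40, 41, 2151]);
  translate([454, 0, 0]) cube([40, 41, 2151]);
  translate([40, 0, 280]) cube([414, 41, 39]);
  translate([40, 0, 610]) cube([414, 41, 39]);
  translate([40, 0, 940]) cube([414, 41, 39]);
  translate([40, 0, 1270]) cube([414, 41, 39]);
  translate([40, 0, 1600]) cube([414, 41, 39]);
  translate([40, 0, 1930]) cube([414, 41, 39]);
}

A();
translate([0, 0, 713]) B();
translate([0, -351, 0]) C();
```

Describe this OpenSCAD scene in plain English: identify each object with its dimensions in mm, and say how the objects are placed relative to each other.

A is a table: top 821 mm (x) × 826 mm (y), 50 mm thick, upper face at z = 713 mm, on four 50×50 mm square legs, each inset 10 mm from the nearest pair of top edges, running from z = 0 to the bottom of the top. Four apron rails, 50 mm thick and 65 mm tall, run between adjacent legs with their top edges flush with the underside of the top and their outer faces flush with the legs' outer faces.

B is a rectangular picture frame lying in the x–z plane (depth along y). The opening is 486 mm wide (x) by 239 mm tall (z), surrounded by a border 88 mm wide on all four sides. The frame is 29 mm deep and is made of two full-height vertical stiles with two horizontal rails fitted between them.

C is a wooden ladder with two side rails of 40×41 mm section and 2151 mm height, set 494 mm apart overall. Between them run 6 rectangular rungs (41 mm deep, 39 mm thick), front faces flush with the rails' −y face. The bottom of the first rung is 280 mm above the floor and each subsequent rung is 330 mm higher than the one below.

The picture frame is on top of the table. The ladder is on the floor beside the table on its −y side.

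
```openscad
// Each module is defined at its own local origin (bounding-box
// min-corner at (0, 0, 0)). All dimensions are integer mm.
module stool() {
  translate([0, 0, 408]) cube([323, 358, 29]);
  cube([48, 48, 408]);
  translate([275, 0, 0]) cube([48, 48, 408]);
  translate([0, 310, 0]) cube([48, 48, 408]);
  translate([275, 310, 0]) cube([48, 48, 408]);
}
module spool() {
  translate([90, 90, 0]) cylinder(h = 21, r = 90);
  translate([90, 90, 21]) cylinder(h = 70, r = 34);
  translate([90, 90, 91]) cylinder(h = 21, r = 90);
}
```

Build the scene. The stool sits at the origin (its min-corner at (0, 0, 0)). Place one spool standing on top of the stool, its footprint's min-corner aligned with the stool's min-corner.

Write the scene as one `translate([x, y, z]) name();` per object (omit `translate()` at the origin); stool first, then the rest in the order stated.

stool();
translate([0, 0, 437]) spool();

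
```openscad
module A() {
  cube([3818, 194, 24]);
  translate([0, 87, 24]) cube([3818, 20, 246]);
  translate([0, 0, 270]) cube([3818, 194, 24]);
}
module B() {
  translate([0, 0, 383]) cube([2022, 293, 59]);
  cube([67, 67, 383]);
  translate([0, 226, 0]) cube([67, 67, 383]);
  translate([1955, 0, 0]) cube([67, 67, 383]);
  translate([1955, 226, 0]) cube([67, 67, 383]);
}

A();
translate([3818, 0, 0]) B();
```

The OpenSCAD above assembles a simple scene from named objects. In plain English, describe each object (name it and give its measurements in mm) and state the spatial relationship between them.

A is an I-beam lying along x, 3818 mm long. Overall section height 294 mm. Two flanges 194 mm wide (y) and 24 mm thick, one on the floor and one at the top; a web 20 mm thick runs between them, centred on the flange width.

B is a bench: a 2022×293 mm seat slab, 59 mm thick, top at z = 442 mm, on four 67×67 mm square legs flush with the seat corners and standing on z = 0.

The bench is against the I-beam's +x side, with their −y faces flush.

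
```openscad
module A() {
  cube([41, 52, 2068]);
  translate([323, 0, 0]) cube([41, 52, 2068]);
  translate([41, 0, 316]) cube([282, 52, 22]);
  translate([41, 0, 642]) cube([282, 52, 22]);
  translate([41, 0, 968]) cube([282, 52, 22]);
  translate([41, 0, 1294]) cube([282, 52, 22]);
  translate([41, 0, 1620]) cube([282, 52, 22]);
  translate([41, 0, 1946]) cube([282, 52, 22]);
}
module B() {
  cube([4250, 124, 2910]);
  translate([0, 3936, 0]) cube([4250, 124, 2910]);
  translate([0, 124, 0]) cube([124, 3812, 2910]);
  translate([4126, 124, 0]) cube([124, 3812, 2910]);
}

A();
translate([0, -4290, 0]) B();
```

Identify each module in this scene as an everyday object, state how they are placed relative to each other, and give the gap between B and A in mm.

The house frame's nearest face is 230 mm from the ladder's −y face.

A is a ladder. B is a house frame. The house frame is on the floor beside the ladder on its −y side. The gap between the house frame and the ladder is 230 mm.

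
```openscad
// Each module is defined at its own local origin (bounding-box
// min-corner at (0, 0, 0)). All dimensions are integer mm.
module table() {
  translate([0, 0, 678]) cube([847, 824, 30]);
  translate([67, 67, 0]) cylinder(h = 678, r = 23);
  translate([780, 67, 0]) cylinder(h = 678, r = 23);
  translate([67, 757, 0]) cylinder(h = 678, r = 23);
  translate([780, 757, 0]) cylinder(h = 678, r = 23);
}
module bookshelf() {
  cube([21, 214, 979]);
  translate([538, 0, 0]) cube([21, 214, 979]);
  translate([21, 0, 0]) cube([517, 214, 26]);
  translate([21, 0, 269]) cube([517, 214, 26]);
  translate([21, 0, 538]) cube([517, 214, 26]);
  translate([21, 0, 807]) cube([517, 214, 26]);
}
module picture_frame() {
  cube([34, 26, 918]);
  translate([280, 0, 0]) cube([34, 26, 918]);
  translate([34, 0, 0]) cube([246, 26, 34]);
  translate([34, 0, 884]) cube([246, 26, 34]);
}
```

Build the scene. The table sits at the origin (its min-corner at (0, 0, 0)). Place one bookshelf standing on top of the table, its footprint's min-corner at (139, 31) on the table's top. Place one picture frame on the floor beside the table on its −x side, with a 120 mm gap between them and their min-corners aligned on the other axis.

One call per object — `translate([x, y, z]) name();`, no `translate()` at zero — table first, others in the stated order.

table();
translate([139, 31, 708]) bookshelf();
translate([-434, 0, 0]) picture_frame();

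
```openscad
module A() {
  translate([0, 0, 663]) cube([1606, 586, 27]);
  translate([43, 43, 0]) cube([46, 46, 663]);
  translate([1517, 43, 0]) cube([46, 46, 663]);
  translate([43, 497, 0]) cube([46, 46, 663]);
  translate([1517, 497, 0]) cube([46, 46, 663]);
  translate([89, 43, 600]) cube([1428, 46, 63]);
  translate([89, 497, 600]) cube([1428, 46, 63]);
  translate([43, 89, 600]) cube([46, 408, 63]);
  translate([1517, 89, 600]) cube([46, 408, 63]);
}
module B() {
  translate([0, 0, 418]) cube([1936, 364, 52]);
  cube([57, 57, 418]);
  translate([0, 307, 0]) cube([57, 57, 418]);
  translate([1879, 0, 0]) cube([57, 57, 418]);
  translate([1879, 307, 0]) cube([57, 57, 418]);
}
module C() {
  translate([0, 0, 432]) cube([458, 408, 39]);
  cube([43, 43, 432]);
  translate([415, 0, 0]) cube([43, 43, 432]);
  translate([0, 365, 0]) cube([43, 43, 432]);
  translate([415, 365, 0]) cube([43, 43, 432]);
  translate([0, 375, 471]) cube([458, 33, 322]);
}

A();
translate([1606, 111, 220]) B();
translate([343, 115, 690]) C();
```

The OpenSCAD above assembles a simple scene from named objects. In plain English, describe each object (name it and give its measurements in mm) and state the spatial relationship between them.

A is a rectangular dining table. The top is 1606×586×27 mm with its upper surface at z = 690 mm. It stands on four 46×46 mm square legs, each inset 43 mm from the nearest pair of top edges, running from the floor to the underside of the top. Four apron rails, 46 mm thick and 63 mm tall, run between adjacent legs with their top edges flush with the underside of the top and their outer faces flush with the legs' outer faces.

B is a bench: a 1936×364 mm seat slab, 52 mm thick, top at z = 470 mm, on four 57×57 mm square legs flush with the seat corners and standing on z = 0.

C is a chair. The seat is a 458×408×39 mm slab with its top at z = 471 mm, on four 43×43 mm corner legs (flush with the seat edges, standing on z = 0). A flat backrest 33 mm thick, 322 mm tall, spans the full seat width and rises from the seat top along its +y edge, rear face flush with the rear of the seat.

The bench is beside the table with their tops flush at z = 690. The chair is on top of the table.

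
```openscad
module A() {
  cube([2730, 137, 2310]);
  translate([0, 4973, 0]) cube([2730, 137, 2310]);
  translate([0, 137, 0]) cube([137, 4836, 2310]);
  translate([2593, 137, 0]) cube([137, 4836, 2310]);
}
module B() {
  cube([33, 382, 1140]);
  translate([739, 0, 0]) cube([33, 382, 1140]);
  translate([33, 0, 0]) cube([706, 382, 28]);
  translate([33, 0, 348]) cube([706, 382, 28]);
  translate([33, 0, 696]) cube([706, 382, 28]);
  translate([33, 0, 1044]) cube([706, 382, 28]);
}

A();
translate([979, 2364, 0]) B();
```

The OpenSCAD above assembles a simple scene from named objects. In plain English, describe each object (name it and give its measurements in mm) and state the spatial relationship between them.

A is a box-shaped house frame (walls only): outside footprint 2730×5110 mm, wall height 2310 mm, wall thickness 137 mm. The two y-facing walls run the full x-width; the two x-facing walls fit between the inner faces of the y-facing walls.

B is a bookshelf 772 mm wide overall, 382 mm deep and 1140 mm tall. The two sides are 33 mm thick vertical panels. 4 horizontal shelves of 28 mm thickness span between the inner faces of the sides; the lowest shelf sits on the floor and shelves are stacked with a clear vertical gap of 320 mm between each pair.

The bookshelf sits inside the house frame, centred.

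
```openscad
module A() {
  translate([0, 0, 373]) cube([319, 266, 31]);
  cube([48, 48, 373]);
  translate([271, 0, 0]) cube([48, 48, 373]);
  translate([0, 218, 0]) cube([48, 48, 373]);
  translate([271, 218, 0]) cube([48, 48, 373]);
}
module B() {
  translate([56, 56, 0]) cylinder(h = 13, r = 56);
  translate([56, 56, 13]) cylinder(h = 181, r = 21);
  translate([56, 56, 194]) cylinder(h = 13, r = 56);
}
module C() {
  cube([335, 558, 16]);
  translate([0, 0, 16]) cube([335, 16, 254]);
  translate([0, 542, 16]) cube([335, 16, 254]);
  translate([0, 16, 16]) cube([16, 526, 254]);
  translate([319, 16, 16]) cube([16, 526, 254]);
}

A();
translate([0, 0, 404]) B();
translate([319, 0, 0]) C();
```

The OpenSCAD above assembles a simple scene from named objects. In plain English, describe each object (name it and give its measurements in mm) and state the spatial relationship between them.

A is a four-legged stool. The seat is a 319×266×31 mm slab whose top surface is at z = 404 mm; four square legs, each 48×48 mm in cross-section, run from the floor (z = 0) to the underside of the seat, each flush with a corner of the seat.

B is a spool: two coaxial disc flanges of radius 56 mm and thickness 13 mm, joined by a core cylinder of radius 21 mm and height 181 mm. The lower flange rests on z = 0 and the three cylinders share a vertical axis.

C is an open-topped rectangular box: outside dimensions 335×558×270 mm, with a uniform wall and base thickness of 16 mm. The base is a full 335×558 slab on the floor; four walls sit on top of the base. The front and back walls (the −y and +y sides) span the full width; the two side walls fit between them.

The spool is on top of the stool. The open box is against the stool's +x side, with their −y faces flush.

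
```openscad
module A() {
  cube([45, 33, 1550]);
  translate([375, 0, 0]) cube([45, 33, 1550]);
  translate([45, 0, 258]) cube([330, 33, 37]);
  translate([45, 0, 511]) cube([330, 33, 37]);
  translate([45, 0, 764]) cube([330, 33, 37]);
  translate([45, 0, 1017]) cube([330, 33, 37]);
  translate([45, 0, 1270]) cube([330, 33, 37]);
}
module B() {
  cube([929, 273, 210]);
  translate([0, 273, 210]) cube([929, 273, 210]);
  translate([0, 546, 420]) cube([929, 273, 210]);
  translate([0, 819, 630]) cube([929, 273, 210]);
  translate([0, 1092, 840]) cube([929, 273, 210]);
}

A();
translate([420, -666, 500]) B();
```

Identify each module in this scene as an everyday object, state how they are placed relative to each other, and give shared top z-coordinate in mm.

A is a ladder. B is a staircase. The staircase is beside the ladder with their tops flush at z = 1550. The shared top z-coordinate is 1550 mm.

Both tops at z = 1550 mm.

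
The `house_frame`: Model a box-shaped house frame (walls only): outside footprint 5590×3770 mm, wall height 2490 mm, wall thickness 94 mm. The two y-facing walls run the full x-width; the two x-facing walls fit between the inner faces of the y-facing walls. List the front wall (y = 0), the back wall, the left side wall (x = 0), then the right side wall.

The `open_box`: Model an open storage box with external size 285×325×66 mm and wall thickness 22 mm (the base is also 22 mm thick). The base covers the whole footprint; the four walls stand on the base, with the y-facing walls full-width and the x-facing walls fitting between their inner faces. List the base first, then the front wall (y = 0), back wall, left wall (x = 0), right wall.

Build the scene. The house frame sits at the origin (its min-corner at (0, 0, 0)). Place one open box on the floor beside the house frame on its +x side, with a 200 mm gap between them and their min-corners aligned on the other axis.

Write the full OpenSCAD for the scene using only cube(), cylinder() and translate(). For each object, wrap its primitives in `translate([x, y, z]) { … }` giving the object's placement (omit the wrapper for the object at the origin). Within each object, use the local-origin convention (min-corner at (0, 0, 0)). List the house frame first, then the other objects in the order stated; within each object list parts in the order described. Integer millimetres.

cube([5590, 94, 2490]);
translate([0, 3676, 0]) cube([5590, 94, 2490]);
translate([0, 94, 0]) cube([94, 3582, 2490]);
translate([5496, 94, 0]) cube([94, 3582, 2490]);
translate([5790, 0, 0]) {
  cube([285, 325, 22]);
  translate([0, 0, 22]) cube([285, 22, 44]);
  translate([0, 303, 22]) cube([285, 22, 44]);
  translate([0, 22, 22]) cube([22, 281, 44]);
  translate([263, 22, 22]) cube([22, 281, 44]);
}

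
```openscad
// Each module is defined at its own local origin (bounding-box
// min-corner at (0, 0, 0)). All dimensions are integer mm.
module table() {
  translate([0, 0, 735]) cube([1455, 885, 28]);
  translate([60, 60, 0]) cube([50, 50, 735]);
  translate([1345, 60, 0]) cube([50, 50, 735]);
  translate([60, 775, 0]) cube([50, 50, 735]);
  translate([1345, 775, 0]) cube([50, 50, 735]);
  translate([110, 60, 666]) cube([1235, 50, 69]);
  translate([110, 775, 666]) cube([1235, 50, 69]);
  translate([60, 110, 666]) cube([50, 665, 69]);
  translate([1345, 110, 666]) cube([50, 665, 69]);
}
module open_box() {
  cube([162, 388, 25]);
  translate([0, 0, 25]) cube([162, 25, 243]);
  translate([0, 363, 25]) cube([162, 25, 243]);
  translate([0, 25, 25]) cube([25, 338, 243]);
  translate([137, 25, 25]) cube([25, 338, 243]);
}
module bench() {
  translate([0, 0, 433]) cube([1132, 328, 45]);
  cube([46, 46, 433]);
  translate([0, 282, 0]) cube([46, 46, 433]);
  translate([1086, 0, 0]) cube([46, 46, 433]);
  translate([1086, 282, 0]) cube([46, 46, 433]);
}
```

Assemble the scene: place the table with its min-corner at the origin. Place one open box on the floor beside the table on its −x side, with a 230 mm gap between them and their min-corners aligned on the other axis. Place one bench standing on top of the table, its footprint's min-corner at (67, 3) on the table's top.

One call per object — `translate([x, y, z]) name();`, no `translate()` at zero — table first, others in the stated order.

table();
translate([-392, 0, 0]) open_box();
translate([67, 3, 763]) bench();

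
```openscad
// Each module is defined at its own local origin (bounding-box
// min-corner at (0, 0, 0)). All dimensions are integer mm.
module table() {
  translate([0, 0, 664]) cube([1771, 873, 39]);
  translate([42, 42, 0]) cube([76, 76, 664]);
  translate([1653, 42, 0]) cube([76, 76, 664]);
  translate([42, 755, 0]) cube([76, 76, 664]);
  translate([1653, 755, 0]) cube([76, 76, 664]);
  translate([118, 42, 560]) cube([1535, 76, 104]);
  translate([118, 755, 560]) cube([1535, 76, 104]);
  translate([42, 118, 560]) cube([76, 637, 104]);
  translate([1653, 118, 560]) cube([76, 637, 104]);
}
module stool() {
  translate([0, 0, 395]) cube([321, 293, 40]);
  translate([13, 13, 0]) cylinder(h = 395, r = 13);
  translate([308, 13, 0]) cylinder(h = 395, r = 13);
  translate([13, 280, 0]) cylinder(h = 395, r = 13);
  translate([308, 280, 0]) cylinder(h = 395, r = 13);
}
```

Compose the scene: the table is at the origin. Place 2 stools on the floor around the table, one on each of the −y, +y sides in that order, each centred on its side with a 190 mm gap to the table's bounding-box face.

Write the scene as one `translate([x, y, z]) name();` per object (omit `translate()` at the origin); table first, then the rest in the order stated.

table();
translate([725, -483, 0]) stool();
translate([725, 1063, 0]) stool();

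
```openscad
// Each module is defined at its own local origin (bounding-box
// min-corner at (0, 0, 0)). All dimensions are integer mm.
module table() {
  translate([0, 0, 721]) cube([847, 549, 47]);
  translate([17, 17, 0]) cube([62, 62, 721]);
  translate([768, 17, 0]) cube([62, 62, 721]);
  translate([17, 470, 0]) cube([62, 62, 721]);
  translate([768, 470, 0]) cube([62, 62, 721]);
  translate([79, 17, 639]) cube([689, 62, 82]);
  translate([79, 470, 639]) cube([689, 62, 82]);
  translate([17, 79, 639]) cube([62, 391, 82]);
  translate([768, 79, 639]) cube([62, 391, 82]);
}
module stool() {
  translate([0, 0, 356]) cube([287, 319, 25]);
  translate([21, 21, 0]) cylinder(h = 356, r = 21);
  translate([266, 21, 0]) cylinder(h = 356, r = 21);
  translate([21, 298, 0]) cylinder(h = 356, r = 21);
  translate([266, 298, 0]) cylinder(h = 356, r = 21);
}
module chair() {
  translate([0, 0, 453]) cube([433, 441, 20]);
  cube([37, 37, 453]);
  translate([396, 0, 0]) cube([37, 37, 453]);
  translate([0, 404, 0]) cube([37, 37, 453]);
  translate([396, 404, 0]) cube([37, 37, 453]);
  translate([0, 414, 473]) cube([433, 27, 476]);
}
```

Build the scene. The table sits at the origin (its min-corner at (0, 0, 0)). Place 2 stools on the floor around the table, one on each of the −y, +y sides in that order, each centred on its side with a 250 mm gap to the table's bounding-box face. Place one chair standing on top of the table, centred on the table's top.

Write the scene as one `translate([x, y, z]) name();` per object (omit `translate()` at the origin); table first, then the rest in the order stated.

table();
translate([280, -569, 0]) stool();
translate([280, 799, 0]) stool();
translate([207, 54, 768]) chair();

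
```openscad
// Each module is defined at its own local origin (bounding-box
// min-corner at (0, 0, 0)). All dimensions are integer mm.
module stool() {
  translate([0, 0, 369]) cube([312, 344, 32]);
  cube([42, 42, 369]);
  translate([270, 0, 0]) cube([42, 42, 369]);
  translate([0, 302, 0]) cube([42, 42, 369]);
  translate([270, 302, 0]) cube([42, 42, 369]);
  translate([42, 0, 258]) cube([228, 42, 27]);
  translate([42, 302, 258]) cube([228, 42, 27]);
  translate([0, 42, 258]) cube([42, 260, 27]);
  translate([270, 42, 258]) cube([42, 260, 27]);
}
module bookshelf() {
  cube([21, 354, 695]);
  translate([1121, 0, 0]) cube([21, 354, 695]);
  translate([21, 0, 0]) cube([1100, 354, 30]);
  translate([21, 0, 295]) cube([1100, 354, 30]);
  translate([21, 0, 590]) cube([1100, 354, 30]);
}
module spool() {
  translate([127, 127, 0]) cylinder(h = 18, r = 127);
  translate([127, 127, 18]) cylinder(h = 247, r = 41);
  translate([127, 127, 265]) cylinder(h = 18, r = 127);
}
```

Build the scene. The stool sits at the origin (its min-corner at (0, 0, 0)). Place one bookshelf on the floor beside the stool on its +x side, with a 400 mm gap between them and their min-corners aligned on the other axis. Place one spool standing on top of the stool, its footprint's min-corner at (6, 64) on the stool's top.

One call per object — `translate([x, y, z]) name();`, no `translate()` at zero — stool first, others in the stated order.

stool();
translate([712, 0, 0]) bookshelf();
translate([6, 64, 401]) spool();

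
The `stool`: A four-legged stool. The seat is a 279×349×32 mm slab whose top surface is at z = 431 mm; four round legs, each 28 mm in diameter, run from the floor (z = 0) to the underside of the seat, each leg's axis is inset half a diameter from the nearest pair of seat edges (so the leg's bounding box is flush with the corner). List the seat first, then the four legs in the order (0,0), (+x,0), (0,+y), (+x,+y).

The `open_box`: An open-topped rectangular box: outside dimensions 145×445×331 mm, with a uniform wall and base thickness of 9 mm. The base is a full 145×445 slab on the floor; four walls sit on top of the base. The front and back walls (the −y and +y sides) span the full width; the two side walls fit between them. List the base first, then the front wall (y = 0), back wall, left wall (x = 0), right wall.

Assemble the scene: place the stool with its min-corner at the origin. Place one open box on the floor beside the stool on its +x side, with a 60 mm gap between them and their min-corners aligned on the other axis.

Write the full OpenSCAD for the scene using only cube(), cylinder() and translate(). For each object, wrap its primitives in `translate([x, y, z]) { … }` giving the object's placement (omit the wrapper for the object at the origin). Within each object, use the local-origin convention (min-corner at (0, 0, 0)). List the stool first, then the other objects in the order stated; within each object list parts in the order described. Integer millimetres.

translate([0, 0, 399]) cube([279, 349, 32]);
translate([14, 14, 0]) cylinder(h = 399, r = 14);
translate([265, 14, 0]) cylinder(h = 399, r = 14);
translate([14, 335, 0]) cylinder(h = 399, r = 14);
translate([265, 335, 0]) cylinder(h = 399, r = 14);
translate([339, 0, 0]) {
  cube([145, 445, 9]);
  translate([0, 0, 9]) cube([145, 9, 322]);
  translate([0, 436, 9]) cube([145, 9, 322]);
  translate([0, 9, 9]) cube([9, 427, 322]);
  translate([136, 9, 9]) cube([9, 427, 322]);
}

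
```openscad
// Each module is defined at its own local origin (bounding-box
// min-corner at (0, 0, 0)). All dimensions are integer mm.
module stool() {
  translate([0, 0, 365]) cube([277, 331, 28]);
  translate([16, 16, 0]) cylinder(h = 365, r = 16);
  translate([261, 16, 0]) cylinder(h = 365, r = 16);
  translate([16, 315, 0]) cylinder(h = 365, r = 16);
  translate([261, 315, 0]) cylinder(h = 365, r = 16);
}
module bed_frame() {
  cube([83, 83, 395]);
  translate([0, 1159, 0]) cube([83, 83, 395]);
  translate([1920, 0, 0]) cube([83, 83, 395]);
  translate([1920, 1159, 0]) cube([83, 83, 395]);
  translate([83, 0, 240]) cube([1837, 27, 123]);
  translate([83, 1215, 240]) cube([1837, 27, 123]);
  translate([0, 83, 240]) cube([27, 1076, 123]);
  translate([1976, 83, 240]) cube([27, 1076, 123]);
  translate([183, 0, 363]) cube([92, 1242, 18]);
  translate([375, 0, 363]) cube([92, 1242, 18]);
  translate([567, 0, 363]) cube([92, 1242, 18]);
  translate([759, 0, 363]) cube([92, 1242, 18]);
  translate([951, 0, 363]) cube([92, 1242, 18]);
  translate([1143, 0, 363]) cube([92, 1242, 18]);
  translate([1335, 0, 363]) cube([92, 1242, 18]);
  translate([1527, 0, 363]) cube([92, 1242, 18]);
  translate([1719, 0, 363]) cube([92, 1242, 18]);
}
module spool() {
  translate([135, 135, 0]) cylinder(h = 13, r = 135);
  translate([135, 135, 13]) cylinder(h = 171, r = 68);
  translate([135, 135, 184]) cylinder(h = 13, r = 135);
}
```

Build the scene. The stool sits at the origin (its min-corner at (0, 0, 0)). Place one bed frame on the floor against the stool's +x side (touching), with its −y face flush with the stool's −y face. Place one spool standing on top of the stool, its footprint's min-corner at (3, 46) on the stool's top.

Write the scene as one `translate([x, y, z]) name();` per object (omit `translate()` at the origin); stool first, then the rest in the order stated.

stool();
translate([277, 0, 0]) bed_frame();
translate([3, 46, 393]) spool();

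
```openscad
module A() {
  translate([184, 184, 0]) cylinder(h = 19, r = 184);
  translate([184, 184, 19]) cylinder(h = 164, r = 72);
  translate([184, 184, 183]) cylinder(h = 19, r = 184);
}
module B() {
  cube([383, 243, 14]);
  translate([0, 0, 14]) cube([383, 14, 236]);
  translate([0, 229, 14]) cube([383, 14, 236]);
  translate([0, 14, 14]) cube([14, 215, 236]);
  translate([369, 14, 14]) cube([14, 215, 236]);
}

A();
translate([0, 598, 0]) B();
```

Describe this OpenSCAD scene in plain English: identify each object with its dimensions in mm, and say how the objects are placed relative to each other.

A is a spool: two coaxial disc flanges of radius 184 mm and thickness 19 mm, joined by a core cylinder of radius 72 mm and height 164 mm. The lower flange rests on z = 0 and the three cylinders share a vertical axis.

B is an open storage box with external size 383×243×250 mm and wall thickness 14 mm (the base is also 14 mm thick). The base covers the whole footprint; the four walls stand on the base, with the y-facing walls full-width and the x-facing walls fitting between their inner faces.

The open box is on the floor beside the spool on its +y side.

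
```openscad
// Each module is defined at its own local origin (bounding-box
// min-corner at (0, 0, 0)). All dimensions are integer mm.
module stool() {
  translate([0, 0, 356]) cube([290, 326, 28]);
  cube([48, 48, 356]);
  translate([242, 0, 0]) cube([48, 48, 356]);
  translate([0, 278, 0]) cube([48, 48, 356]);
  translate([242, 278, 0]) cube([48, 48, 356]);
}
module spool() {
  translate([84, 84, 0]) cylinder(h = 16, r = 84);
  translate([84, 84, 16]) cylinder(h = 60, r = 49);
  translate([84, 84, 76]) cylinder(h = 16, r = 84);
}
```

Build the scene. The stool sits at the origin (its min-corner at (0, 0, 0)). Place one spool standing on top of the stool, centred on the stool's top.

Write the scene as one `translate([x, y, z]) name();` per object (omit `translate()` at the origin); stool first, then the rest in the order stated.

stool();
translate([61, 79, 384]) spool();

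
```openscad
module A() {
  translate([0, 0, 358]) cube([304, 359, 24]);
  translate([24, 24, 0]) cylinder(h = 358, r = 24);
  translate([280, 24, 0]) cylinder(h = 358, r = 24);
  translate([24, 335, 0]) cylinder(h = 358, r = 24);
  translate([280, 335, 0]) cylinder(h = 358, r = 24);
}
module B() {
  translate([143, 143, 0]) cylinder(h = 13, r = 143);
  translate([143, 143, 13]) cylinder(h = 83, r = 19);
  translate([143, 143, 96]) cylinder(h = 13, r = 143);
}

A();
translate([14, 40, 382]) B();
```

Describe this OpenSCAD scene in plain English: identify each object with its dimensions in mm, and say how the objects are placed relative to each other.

A is a four-legged stool. The seat is a 304×359×24 mm slab whose top surface is at z = 382 mm; four round legs, each 48 mm in diameter, run from the floor (z = 0) to the underside of the seat, each leg's axis is inset half a diameter from the nearest pair of seat edges (so the leg's bounding box is flush with the corner).

B is a spool: two coaxial disc flanges of radius 143 mm and thickness 13 mm, joined by a core cylinder of radius 19 mm and height 83 mm. The lower flange rests on z = 0 and the three cylinders share a vertical axis.

The spool is on top of the stool.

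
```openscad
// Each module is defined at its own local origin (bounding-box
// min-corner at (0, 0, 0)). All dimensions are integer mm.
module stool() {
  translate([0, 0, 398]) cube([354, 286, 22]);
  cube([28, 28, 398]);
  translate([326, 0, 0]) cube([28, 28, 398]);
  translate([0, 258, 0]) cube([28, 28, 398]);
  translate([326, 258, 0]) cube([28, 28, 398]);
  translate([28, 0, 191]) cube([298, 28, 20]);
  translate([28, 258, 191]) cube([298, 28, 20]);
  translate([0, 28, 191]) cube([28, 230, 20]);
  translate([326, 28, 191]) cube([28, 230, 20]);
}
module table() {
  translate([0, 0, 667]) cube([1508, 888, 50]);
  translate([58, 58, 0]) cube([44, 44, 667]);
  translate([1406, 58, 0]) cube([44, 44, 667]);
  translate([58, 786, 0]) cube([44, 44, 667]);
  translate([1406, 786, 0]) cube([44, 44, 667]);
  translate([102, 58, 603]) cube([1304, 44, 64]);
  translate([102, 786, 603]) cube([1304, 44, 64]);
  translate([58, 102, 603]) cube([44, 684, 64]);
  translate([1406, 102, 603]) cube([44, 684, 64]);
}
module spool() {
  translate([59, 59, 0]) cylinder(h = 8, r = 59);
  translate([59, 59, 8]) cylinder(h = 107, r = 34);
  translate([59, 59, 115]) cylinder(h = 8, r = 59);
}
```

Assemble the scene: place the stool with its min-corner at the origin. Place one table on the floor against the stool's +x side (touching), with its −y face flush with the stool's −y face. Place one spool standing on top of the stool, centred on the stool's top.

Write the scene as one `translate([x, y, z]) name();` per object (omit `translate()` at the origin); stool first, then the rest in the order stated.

stool();
translate([354, 0, 0]) table();
translate([118, 84, 420]) spool();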